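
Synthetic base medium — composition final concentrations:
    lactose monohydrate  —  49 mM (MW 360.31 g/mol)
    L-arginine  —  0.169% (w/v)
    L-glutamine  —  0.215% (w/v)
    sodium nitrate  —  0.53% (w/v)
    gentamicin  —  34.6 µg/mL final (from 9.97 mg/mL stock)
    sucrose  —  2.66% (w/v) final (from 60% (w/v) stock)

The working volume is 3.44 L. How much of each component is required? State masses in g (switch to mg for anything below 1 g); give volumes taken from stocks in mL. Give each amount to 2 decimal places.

Working volume: 3.44 L.
lactose monohydrate: 49 mmol/L × 360.31 g/mol × 3.44 L ÷ 1000 = 60.73 g
L-arginine: 0.169% w/v = 1.69 g/L → 1.69 × 3.44 L = 5.81 g
L-glutamine: 0.215 g per 100 mL × 3440 mL ÷ 100 = 7.40 g
sodium nitrate: 0.53% w/v = 5.3 g/L → 5.3 × 3.44 L = 18.23 g
gentamicin: V = C2·V2/C1 = 34.6 µg/mL × 3440 mL ÷ 9970 µg/mL = 11.94 mL
sucrose: dilute stock: 2.66% ÷ 60% × 3440 mL = 152.51 mL

lactose monohydrate 60.73 g; L-arginine 5.81 g; L-glutamine 7.40 g; sodium nitrate 18.23 g; gentamicin 11.94 mL; sucrose 152.51 mL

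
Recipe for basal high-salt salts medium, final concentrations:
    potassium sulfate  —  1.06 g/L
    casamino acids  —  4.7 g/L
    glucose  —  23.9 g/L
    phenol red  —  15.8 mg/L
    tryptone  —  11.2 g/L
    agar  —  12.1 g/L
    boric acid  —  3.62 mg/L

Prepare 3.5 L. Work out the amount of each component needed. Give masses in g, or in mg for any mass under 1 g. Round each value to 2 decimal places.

potassium sulfate 3.71 g; casamino acids 16.45 g; glucose 83.65 g; phenol red 55.30 mg; tryptone 39.20 g; agar 42.35 g; boric acid 12.67 mg

Working volume: 3.5 L.
potassium sulfate: 1.06 g/L × 3.5 L = 3.71 g
casamino acids: 4.7 g/L × 3.5 L = 16.45 g
glucose: 23.9 g/L × 3.5 L = 83.65 g
phenol red: 15.8 mg/L × 3.5 L = 55.30 mg
tryptone: 11.2 g/L × 3.5 L = 39.20 g
agar: 12.1 g/L × 3.5 L = 42.35 g
boric acid: 3.62 mg/L × 3.5 L = 12.67 mg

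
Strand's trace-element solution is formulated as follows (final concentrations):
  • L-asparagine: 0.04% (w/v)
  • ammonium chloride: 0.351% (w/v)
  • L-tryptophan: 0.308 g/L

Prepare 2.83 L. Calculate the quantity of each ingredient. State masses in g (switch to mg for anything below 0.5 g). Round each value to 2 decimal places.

Scale factor relative to 1 L: 2.83.
L-asparagine: 0.04 g per 100 mL × 2830 mL ÷ 100 = 1.13 g
ammonium chloride: 0.351 g per 100 mL × 2830 mL ÷ 100 = 9.93 g
L-tryptophan: 0.308 g/L × 2.83 L = 0.87 g

L-asparagine 1.13 g; ammonium chloride 9.93 g; L-tryptophan 0.87 g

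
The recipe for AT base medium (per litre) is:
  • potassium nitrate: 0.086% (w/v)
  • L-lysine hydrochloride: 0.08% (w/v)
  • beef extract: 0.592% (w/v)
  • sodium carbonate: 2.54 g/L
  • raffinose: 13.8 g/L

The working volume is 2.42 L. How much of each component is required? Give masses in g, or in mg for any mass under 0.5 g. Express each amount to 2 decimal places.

potassium nitrate 2.08 g; L-lysine hydrochloride 1.94 g; beef extract 14.33 g; sodium carbonate 6.15 g; raffinose 33.40 g

Scale factor relative to 1 L: 2.42.
potassium nitrate: 0.086% w/v = 0.86 g/L → 0.86 × 2.42 L = 2.08 g
L-lysine hydrochloride: 0.08% w/v = 0.8 g/L → 0.8 × 2.42 L = 1.94 g
beef extract: 0.592 g per 100 mL × 2420 mL ÷ 100 = 14.33 g
sodium carbonate: 2.54 g/L × 2.42 L = 6.15 g
raffinose: 13.8 g/L × 2.42 L = 33.40 g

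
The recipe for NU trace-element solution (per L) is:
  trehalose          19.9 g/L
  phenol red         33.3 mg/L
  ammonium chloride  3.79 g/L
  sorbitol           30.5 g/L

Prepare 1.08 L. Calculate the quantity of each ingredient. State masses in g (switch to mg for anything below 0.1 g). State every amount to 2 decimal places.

trehalose 21.49 g; phenol red 35.96 mg; ammonium chloride 4.09 g; sorbitol 32.94 g

Scale factor relative to 1 L: 1.08.
trehalose: 19.9 g/L × 1.08 L = 21.49 g
phenol red: 33.3 mg/L × 1.08 L = 35.96 mg
ammonium chloride: 3.79 g/L × 1.08 L = 4.09 g
sorbitol: 30.5 g/L × 1.08 L = 32.94 g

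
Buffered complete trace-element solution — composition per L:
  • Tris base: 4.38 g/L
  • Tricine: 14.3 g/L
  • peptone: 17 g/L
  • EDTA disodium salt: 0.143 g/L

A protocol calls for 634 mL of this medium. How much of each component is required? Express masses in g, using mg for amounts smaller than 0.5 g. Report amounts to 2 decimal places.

Tris base 2.78 g; Tricine 9.07 g; peptone 10.78 g; EDTA disodium salt 90.66 mg

Scale factor relative to 1 L: 0.634.
Tris base: 4.38 g/L × 0.634 L = 2.78 g
Tricine: 14.3 g/L × 0.634 L = 9.07 g
peptone: 17 g/L × 0.634 L = 10.78 g
EDTA disodium salt: 0.143 g/L × 0.634 L = 0.090662 g = 90.66 mg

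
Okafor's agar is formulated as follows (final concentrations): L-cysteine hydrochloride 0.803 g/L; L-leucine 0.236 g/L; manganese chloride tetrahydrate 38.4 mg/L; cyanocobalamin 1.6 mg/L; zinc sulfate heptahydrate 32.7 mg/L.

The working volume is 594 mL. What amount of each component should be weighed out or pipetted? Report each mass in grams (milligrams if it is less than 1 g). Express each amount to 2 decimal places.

L-cysteine hydrochloride 476.98 mg; L-leucine 140.18 mg; manganese chloride tetrahydrate 22.81 mg; cyanocobalamin 0.95 mg; zinc sulfate heptahydrate 19.42 mg

Working volume: 594 mL = 0.594 L.
L-cysteine hydrochloride: 0.803 g/L × 0.594 L = 0.476982 g = 476.98 mg
L-leucine: 0.236 g/L × 0.594 L = 0.140184 g = 140.18 mg
manganese chloride tetrahydrate: 38.4 mg/L × 0.594 L = 22.81 mg
cyanocobalamin: 1.6 mg/L × 0.594 L = 0.95 mg
zinc sulfate heptahydrate: 32.7 mg/L × 0.594 L = 19.42 mg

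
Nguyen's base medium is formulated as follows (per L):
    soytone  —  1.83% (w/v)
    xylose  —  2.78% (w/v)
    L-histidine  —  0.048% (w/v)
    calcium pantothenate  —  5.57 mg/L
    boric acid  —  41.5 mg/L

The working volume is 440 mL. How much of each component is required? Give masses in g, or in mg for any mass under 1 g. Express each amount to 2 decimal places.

Target volume = 440 mL = 0.44 L.
soytone: 1.83 g per 100 mL × 440 mL ÷ 100 = 8.05 g
xylose: 2.78% w/v = 27.8 g/L → 27.8 × 0.44 L = 12.23 g
L-histidine: 0.048% w/v = 0.48 g/L → 0.48 × 0.44 L = 0.2112 g = 211.20 mg
calcium pantothenate: 5.57 mg/L × 0.44 L = 2.45 mg
boric acid: 41.5 mg/L × 0.44 L = 18.26 mg

soytone 8.05 g; xylose 12.23 g; L-histidine 211.20 mg; calcium pantothenate 2.45 mg; boric acid 18.26 mg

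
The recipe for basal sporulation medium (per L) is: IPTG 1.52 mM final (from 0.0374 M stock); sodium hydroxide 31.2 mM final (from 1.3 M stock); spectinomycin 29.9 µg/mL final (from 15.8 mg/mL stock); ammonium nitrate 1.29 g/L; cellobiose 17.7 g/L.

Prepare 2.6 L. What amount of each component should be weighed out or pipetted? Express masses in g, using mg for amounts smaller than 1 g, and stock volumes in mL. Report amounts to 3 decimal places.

Working volume: 2.6 L.
IPTG: dilute stock: 1.52 mM × 2600 mL ÷ 37.4 mM = 105.668 mL
sodium hydroxide: V = C2·V2/C1 = 31.2 mM × 2600 mL ÷ 1300 mM = 62.400 mL
spectinomycin: C1V1 = C2V2 → 29.9 µg/mL × 2600 mL ÷ 15800 µg/mL = 4.920 mL
ammonium nitrate: 1.29 g/L × 2.6 L = 3.354 g
cellobiose: 17.7 g/L × 2.6 L = 46.020 g

IPTG 105.668 mL; sodium hydroxide 62.400 mL; spectinomycin 4.920 mL; ammonium nitrate 3.354 g; cellobiose 46.020 g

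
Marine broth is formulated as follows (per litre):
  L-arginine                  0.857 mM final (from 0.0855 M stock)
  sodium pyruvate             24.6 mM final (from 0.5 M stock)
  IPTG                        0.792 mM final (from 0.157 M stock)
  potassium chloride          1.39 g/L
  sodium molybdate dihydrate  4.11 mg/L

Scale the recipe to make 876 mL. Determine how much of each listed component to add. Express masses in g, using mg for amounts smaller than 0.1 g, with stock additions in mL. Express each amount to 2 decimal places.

L-arginine 8.78 mL; sodium pyruvate 43.10 mL; IPTG 4.42 mL; potassium chloride 1.22 g; sodium molybdate dihydrate 3.60 mg

Working volume: 876 mL = 0.876 L.
L-arginine: V = C2·V2/C1 = 0.857 mM × 876 mL ÷ 85.5 mM = 8.78 mL
sodium pyruvate: V = C2·V2/C1 = 24.6 mM × 876 mL ÷ 500 mM = 43.10 mL
IPTG: C1V1 = C2V2 → 0.792 mM × 876 mL ÷ 157 mM = 4.42 mL
potassium chloride: 1.39 g/L × 0.876 L = 1.22 g
sodium molybdate dihydrate: 4.11 mg/L × 0.876 L = 3.60 mg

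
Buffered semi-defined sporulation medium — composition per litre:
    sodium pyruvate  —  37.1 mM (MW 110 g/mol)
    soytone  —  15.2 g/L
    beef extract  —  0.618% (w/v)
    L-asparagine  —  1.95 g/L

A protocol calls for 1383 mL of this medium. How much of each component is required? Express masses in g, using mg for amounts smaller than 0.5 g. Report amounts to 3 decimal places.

Target volume = 1383 mL = 1.383 L.
sodium pyruvate: 37.1 mmol/L × 110 g/mol × 1.383 L ÷ 1000 = 5.644 g
soytone: 15.2 g/L × 1.383 L = 21.022 g
beef extract: 0.618% w/v = 6.18 g/L → 6.18 × 1.383 L = 8.547 g
L-asparagine: 1.95 g/L × 1.383 L = 2.697 g

sodium pyruvate 5.644 g; soytone 21.022 g; beef extract 8.547 g; L-asparagine 2.697 g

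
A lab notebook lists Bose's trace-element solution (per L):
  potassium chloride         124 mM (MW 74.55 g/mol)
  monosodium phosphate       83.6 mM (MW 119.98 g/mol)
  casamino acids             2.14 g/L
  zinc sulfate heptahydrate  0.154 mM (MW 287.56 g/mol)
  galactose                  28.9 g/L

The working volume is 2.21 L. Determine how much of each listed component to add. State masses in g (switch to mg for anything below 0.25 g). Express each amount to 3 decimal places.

Working volume: 2.21 L.
potassium chloride: 124 mmol/L × 74.55 g/mol × 2.21 L ÷ 1000 = 20.430 g
monosodium phosphate: 83.6 mmol/L × 119.98 g/mol × 2.21 L ÷ 1000 = 22.167 g
casamino acids: 2.14 g/L × 2.21 L = 4.729 g
zinc sulfate heptahydrate: 0.154 mmol/L × 287.56 mg/mmol × 2.21 L = 97.868 mg
galactose: 28.9 g/L × 2.21 L = 63.869 g

potassium chloride 20.430 g; monosodium phosphate 22.167 g; casamino acids 4.729 g; zinc sulfate heptahydrate 97.868 mg; galactose 63.869 g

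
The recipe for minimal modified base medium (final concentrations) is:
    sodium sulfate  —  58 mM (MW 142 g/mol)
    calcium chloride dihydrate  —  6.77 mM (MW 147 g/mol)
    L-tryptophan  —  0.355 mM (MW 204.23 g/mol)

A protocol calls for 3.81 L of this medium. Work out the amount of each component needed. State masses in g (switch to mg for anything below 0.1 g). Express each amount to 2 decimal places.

Working volume: 3.81 L.
sodium sulfate: 58 mmol/L × 142 g/mol × 3.81 L ÷ 1000 = 31.38 g
calcium chloride dihydrate: 6.77 mmol/L × 147 g/mol × 3.81 L ÷ 1000 = 3.79 g
L-tryptophan: 0.355 mmol/L × 204.23 g/mol × 3.81 L ÷ 1000 = 0.28 g

sodium sulfate 31.38 g; calcium chloride dihydrate 3.79 g; L-tryptophan 0.28 g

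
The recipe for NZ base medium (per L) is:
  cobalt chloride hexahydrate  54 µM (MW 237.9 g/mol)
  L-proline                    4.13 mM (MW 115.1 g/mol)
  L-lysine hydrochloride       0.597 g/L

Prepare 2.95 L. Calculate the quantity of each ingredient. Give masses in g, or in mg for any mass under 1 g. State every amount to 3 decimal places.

cobalt chloride hexahydrate 37.897 mg; L-proline 1.402 g; L-lysine hydrochloride 1.761 g

Working volume: 2.95 L.
cobalt chloride hexahydrate: 54 µmol/L × 237.9 g/mol × 2.95 L ÷ 1000 = 37.897 mg
L-proline: 4.13 mmol/L × 115.1 g/mol × 2.95 L ÷ 1000 = 1.402 g
L-lysine hydrochloride: 0.597 g/L × 2.95 L = 1.761 g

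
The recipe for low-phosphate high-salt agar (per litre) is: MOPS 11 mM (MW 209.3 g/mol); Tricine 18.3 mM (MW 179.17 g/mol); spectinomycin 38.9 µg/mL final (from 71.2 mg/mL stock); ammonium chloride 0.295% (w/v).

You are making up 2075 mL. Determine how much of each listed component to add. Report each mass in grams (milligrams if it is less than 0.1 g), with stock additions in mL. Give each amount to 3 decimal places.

MOPS 4.777 g; Tricine 6.804 g; spectinomycin 1.134 mL; ammonium chloride 6.121 g

Scale factor relative to 1 L: 2.075.
MOPS: 11 mmol/L × 209.3 g/mol × 2.075 L ÷ 1000 = 4.777 g
Tricine: 18.3 mmol/L × 179.17 g/mol × 2.075 L ÷ 1000 = 6.804 g
spectinomycin: C1V1 = C2V2 → 38.9 µg/mL × 2075 mL ÷ 71200 µg/mL = 1.134 mL
ammonium chloride: 0.295 g per 100 mL × 2075 mL ÷ 100 = 6.121 g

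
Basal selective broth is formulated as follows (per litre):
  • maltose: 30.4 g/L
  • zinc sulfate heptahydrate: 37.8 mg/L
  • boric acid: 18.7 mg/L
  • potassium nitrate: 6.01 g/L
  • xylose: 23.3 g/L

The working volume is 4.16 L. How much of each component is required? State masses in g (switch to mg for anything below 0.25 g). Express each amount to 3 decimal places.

Working volume: 4.16 L.
maltose: 30.4 g/L × 4.16 L = 126.464 g
zinc sulfate heptahydrate: 37.8 mg/L × 4.16 L = 157.248 mg
boric acid: 18.7 mg/L × 4.16 L = 77.792 mg
potassium nitrate: 6.01 g/L × 4.16 L = 25.002 g
xylose: 23.3 g/L × 4.16 L = 96.928 g

maltose 126.464 g; zinc sulfate heptahydrate 157.248 mg; boric acid 77.792 mg; potassium nitrate 25.002 g; xylose 96.928 g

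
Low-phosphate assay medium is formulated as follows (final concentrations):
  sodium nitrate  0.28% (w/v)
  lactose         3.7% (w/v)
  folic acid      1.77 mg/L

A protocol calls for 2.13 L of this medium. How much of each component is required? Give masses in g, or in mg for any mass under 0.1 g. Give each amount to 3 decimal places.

sodium nitrate 5.964 g; lactose 78.810 g; folic acid 3.770 mg

Working volume: 2.13 L.
sodium nitrate: 0.28% w/v = 2.8 g/L → 2.8 × 2.13 L = 5.964 g
lactose: 3.7 g per 100 mL × 2130 mL ÷ 100 = 78.810 g
folic acid: 1.77 mg/L × 2.13 L = 3.770 mg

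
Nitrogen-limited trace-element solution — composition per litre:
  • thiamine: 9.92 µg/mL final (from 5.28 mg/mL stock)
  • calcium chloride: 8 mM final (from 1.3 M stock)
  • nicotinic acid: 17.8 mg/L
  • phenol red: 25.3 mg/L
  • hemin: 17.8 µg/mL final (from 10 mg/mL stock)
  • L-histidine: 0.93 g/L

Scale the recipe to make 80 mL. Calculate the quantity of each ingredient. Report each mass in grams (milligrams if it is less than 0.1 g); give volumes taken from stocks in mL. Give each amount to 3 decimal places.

thiamine 0.150 mL; calcium chloride 0.492 mL; nicotinic acid 1.424 mg; phenol red 2.024 mg; hemin 0.142 mL; L-histidine 74.400 mg

Working volume: 80 mL = 0.08 L.
thiamine: dilute stock: 9.92 µg/mL × 80 mL ÷ 5280 µg/mL = 0.150 mL
calcium chloride: V = C2·V2/C1 = 8 mM × 80 mL ÷ 1300 mM = 0.492 mL
nicotinic acid: 17.8 mg/L × 0.08 L = 1.424 mg
phenol red: 25.3 mg/L × 0.08 L = 2.024 mg
hemin: C1V1 = C2V2 → 17.8 µg/mL × 80 mL ÷ 10000 µg/mL = 0.142 mL
L-histidine: 0.93 g/L × 0.08 L = 0.0744 g = 74.400 mg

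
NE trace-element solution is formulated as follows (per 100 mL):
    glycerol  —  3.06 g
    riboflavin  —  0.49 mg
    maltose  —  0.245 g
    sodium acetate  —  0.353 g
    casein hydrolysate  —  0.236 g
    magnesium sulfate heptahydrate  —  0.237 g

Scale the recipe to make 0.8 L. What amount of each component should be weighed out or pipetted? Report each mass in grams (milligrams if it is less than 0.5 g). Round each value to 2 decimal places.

Ratio of target to recipe volume: 800 / 100 = 8.
glycerol: 3.06 g × (800 mL / 100 mL) = 24.48 g
riboflavin: 0.49 mg × (800 mL / 100 mL) = 3.92 mg
maltose: 0.245 g × (800 mL / 100 mL) = 1.96 g
sodium acetate: 0.353 g × (800 mL / 100 mL) = 2.82 g
casein hydrolysate: 0.236 g × (800 mL / 100 mL) = 1.89 g
magnesium sulfate heptahydrate: 0.237 g × (800 mL / 100 mL) = 1.90 g

glycerol 24.48 g; riboflavin 3.92 mg; maltose 1.96 g; sodium acetate 2.82 g; casein hydrolysate 1.89 g; magnesium sulfate heptahydrate 1.90 g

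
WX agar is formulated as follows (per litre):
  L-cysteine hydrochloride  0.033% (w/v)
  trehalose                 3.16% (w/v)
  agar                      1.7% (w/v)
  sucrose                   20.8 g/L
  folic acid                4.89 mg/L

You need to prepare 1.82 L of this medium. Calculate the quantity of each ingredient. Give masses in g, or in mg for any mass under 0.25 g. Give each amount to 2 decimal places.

Working volume: 1.82 L.
L-cysteine hydrochloride: 0.033 g per 100 mL × 1820 mL ÷ 100 = 0.60 g
trehalose: 3.16% w/v = 31.6 g/L → 31.6 × 1.82 L = 57.51 g
agar: 1.7% w/v = 17 g/L → 17 × 1.82 L = 30.94 g
sucrose: 20.8 g/L × 1.82 L = 37.86 g
folic acid: 4.89 mg/L × 1.82 L = 8.90 mg

L-cysteine hydrochloride 0.60 g; trehalose 57.51 g; agar 30.94 g; sucrose 37.86 g; folic acid 8.90 mg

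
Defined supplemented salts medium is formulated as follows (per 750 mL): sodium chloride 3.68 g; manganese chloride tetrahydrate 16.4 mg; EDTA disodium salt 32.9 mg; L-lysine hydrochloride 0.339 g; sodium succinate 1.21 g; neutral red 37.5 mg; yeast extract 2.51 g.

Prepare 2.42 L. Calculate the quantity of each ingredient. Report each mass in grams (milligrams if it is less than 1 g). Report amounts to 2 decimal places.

Scale factor = 2420 mL / 750 mL = 3.22667.
sodium chloride: 3.68 g × (2420 mL / 750 mL) = 11.87 g
manganese chloride tetrahydrate: 16.4 mg × (2420 mL / 750 mL) = 52.92 mg
EDTA disodium salt: 32.9 mg × (2420 mL / 750 mL) = 106.16 mg
L-lysine hydrochloride: 0.339 g × (2420 mL / 750 mL) = 1.09 g
sodium succinate: 1.21 g × (2420 mL / 750 mL) = 3.90 g
neutral red: 37.5 mg × (2420 mL / 750 mL) = 121.00 mg
yeast extract: 2.51 g × (2420 mL / 750 mL) = 8.10 g

sodium chloride 11.87 g; manganese chloride tetrahydrate 52.92 mg; EDTA disodium salt 106.16 mg; L-lysine hydrochloride 1.09 g; sodium succinate 3.90 g; neutral red 121.00 mg; yeast extract 8.10 g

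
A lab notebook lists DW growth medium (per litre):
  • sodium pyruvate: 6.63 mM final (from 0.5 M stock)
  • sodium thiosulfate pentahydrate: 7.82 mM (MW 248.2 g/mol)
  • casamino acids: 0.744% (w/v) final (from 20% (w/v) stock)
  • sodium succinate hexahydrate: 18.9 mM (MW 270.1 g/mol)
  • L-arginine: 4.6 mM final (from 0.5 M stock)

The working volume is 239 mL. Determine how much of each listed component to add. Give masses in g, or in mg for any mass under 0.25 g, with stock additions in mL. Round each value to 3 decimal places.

sodium pyruvate 3.169 mL; sodium thiosulfate pentahydrate 0.464 g; casamino acids 8.891 mL; sodium succinate hexahydrate 1.220 g; L-arginine 2.199 mL

Scale factor relative to 1 L: 0.239.
sodium pyruvate: dilute stock: 6.63 mM × 239 mL ÷ 500 mM = 3.169 mL
sodium thiosulfate pentahydrate: 7.82 mmol/L × 248.2 g/mol × 0.239 L ÷ 1000 = 0.464 g
casamino acids: C1V1 = C2V2 → 0.744% ÷ 20% × 239 mL = 8.891 mL
sodium succinate hexahydrate: 18.9 mmol/L × 270.1 g/mol × 0.239 L ÷ 1000 = 1.220 g
L-arginine: C1V1 = C2V2 → 4.6 mM × 239 mL ÷ 500 mM = 2.199 mL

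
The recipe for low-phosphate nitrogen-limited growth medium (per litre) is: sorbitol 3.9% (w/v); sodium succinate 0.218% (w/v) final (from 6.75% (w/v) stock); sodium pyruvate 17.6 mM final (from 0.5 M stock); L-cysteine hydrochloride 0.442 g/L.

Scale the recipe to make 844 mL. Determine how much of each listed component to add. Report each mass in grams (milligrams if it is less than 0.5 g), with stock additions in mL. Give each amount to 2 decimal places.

Scale factor relative to 1 L: 0.844.
sorbitol: 3.9% w/v = 39 g/L → 39 × 0.844 L = 32.92 g
sodium succinate: V = C2·V2/C1 = 0.218% ÷ 6.75% × 844 mL = 27.26 mL
sodium pyruvate: V = C2·V2/C1 = 17.6 mM × 844 mL ÷ 500 mM = 29.71 mL
L-cysteine hydrochloride: 0.442 g/L × 0.844 L = 0.373048 g = 373.05 mg

sorbitol 32.92 g; sodium succinate 27.26 mL; sodium pyruvate 29.71 mL; L-cysteine hydrochloride 373.05 mg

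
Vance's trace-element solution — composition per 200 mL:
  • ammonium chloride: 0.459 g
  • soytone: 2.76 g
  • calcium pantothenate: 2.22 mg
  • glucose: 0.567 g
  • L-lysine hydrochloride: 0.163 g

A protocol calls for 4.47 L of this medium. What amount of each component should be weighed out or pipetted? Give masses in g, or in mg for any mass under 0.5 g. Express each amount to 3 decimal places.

Ratio of target to recipe volume: 4470 / 200 = 22.35.
ammonium chloride: 0.459 g × (4470 mL / 200 mL) = 10.259 g
soytone: 2.76 g × (4470 mL / 200 mL) = 61.686 g
calcium pantothenate: 2.22 mg × (4470 mL / 200 mL) = 49.617 mg
glucose: 0.567 g × (4470 mL / 200 mL) = 12.672 g
L-lysine hydrochloride: 0.163 g × (4470 mL / 200 mL) = 3.643 g

ammonium chloride 10.259 g; soytone 61.686 g; calcium pantothenate 49.617 mg; glucose 12.672 g; L-lysine hydrochloride 3.643 g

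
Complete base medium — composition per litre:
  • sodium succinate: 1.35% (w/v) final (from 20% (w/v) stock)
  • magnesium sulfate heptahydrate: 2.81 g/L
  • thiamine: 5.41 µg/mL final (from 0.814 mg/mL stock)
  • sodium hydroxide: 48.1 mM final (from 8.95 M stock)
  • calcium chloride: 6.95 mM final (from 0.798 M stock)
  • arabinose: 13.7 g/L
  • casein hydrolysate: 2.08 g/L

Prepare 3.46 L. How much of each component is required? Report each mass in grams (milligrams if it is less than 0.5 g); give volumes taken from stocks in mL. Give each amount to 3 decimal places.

sodium succinate 233.550 mL; magnesium sulfate heptahydrate 9.723 g; thiamine 22.996 mL; sodium hydroxide 18.595 mL; calcium chloride 30.134 mL; arabinose 47.402 g; casein hydrolysate 7.197 g

Working volume: 3.46 L.
sodium succinate: V = C2·V2/C1 = 1.35% ÷ 20% × 3460 mL = 233.550 mL
magnesium sulfate heptahydrate: 2.81 g/L × 3.46 L = 9.723 g
thiamine: V = C2·V2/C1 = 5.41 µg/mL × 3460 mL ÷ 814 µg/mL = 22.996 mL
sodium hydroxide: dilute stock: 48.1 mM × 3460 mL ÷ 8950 mM = 18.595 mL
calcium chloride: dilute stock: 6.95 mM × 3460 mL ÷ 798 mM = 30.134 mL
arabinose: 13.7 g/L × 3.46 L = 47.402 g
casein hydrolysate: 2.08 g/L × 3.46 L = 7.197 g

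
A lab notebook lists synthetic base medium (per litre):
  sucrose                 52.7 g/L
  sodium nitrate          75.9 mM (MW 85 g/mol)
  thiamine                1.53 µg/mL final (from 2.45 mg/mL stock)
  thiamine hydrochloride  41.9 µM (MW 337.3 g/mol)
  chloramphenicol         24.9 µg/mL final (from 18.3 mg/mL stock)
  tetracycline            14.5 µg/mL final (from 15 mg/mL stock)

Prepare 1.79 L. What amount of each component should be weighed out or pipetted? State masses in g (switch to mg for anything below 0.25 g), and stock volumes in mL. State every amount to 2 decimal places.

sucrose 94.33 g; sodium nitrate 11.55 g; thiamine 1.12 mL; thiamine hydrochloride 25.30 mg; chloramphenicol 2.44 mL; tetracycline 1.73 mL

Scale factor relative to 1 L: 1.79.
sucrose: 52.7 g/L × 1.79 L = 94.33 g
sodium nitrate: 75.9 mmol/L × 85 g/mol × 1.79 L ÷ 1000 = 11.55 g
thiamine: V = C2·V2/C1 = 1.53 µg/mL × 1790 mL ÷ 2450 µg/mL = 1.12 mL
thiamine hydrochloride: 41.9 µmol/L × 337.3 g/mol × 1.79 L ÷ 1000 = 25.30 mg
chloramphenicol: C1V1 = C2V2 → 24.9 µg/mL × 1790 mL ÷ 18300 µg/mL = 2.44 mL
tetracycline: V = C2·V2/C1 = 14.5 µg/mL × 1790 mL ÷ 15000 µg/mL = 1.73 mL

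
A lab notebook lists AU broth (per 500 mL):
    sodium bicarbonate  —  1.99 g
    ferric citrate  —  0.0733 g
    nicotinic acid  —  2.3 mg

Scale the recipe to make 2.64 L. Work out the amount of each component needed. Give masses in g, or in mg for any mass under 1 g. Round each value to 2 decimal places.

sodium bicarbonate 10.51 g; ferric citrate 387.02 mg; nicotinic acid 12.14 mg

Scale factor = 2640 mL / 500 mL = 5.28.
sodium bicarbonate: 1.99 g × (2640 mL / 500 mL) = 10.51 g
ferric citrate: 0.0733 g × (2640 mL / 500 mL) = 0.387024 g = 387.02 mg
nicotinic acid: 2.3 mg × (2640 mL / 500 mL) = 12.14 mg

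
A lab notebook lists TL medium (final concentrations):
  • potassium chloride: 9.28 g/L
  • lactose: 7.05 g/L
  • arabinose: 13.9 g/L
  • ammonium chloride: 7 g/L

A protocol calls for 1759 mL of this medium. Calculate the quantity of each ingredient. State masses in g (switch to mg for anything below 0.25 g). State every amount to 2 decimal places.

Working volume: 1759 mL = 1.759 L.
potassium chloride: 9.28 g/L × 1.759 L = 16.32 g
lactose: 7.05 g/L × 1.759 L = 12.40 g
arabinose: 13.9 g/L × 1.759 L = 24.45 g
ammonium chloride: 7 g/L × 1.759 L = 12.31 g

potassium chloride 16.32 g; lactose 12.40 g; arabinose 24.45 g; ammonium chloride 12.31 g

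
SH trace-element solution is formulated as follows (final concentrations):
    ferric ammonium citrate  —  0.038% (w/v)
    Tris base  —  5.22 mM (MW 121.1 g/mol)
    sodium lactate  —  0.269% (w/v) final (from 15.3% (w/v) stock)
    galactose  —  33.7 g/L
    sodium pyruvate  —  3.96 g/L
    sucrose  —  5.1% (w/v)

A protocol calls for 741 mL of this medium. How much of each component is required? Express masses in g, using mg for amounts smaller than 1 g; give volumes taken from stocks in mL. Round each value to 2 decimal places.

ferric ammonium citrate 281.58 mg; Tris base 468.42 mg; sodium lactate 13.03 mL; galactose 24.97 g; sodium pyruvate 2.93 g; sucrose 37.79 g

Scale factor relative to 1 L: 0.741.
ferric ammonium citrate: 0.038 g per 100 mL × 741 mL ÷ 100 = 0.28158 g = 281.58 mg
Tris base: 5.22 mmol/L × 121.1 mg/mmol × 0.741 L = 468.42 mg
sodium lactate: C1V1 = C2V2 → 0.269% ÷ 15.3% × 741 mL = 13.03 mL
galactose: 33.7 g/L × 0.741 L = 24.97 g
sodium pyruvate: 3.96 g/L × 0.741 L = 2.93 g
sucrose: 5.1 g per 100 mL × 741 mL ÷ 100 = 37.79 g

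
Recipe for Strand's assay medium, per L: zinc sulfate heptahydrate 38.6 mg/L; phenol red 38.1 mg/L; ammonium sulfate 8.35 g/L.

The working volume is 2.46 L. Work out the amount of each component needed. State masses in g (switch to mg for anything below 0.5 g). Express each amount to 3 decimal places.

Scale factor relative to 1 L: 2.46.
zinc sulfate heptahydrate: 38.6 mg/L × 2.46 L = 94.956 mg
phenol red: 38.1 mg/L × 2.46 L = 93.726 mg
ammonium sulfate: 8.35 g/L × 2.46 L = 20.541 g

zinc sulfate heptahydrate 94.956 mg; phenol red 93.726 mg; ammonium sulfate 20.541 g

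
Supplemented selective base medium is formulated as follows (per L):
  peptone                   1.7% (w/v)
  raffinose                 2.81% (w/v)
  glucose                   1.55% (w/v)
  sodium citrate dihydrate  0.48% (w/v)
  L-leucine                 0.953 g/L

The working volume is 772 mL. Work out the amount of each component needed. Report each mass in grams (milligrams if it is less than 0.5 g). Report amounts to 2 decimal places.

peptone 13.12 g; raffinose 21.69 g; glucose 11.97 g; sodium citrate dihydrate 3.71 g; L-leucine 0.74 g

Scale factor relative to 1 L: 0.772.
peptone: 1.7% w/v = 17 g/L → 17 × 0.772 L = 13.12 g
raffinose: 2.81% w/v = 28.1 g/L → 28.1 × 0.772 L = 21.69 g
glucose: 1.55% w/v = 15.5 g/L → 15.5 × 0.772 L = 11.97 g
sodium citrate dihydrate: 0.48% w/v = 4.8 g/L → 4.8 × 0.772 L = 3.71 g
L-leucine: 0.953 g/L × 0.772 L = 0.74 g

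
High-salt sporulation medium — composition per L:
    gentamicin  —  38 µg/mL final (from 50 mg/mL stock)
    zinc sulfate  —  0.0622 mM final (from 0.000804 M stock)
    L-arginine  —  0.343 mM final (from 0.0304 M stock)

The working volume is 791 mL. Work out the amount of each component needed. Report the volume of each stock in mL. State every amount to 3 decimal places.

gentamicin 0.601 mL; zinc sulfate 61.194 mL; L-arginine 8.925 mL

Scale factor relative to 1 L: 0.791.
gentamicin: V = C2·V2/C1 = 38 µg/mL × 791 mL ÷ 50000 µg/mL = 0.601 mL
zinc sulfate: dilute stock: 0.0622 mM × 791 mL ÷ 0.804 mM = 61.194 mL
L-arginine: C1V1 = C2V2 → 0.343 mM × 791 mL ÷ 30.4 mM = 8.925 mL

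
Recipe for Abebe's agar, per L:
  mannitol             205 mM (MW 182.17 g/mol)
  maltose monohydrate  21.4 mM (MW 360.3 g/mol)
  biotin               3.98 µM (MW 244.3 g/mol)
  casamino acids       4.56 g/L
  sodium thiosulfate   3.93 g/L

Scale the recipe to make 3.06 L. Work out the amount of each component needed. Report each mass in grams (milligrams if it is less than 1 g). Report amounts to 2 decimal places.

mannitol 114.28 g; maltose monohydrate 23.59 g; biotin 2.98 mg; casamino acids 13.95 g; sodium thiosulfate 12.03 g

Scale factor relative to 1 L: 3.06.
mannitol: 205 mmol/L × 182.17 g/mol × 3.06 L ÷ 1000 = 114.28 g
maltose monohydrate: 21.4 mmol/L × 360.3 g/mol × 3.06 L ÷ 1000 = 23.59 g
biotin: 3.98 µmol/L × 244.3 g/mol × 3.06 L ÷ 1000 = 2.98 mg
casamino acids: 4.56 g/L × 3.06 L = 13.95 g
sodium thiosulfate: 3.93 g/L × 3.06 L = 12.03 g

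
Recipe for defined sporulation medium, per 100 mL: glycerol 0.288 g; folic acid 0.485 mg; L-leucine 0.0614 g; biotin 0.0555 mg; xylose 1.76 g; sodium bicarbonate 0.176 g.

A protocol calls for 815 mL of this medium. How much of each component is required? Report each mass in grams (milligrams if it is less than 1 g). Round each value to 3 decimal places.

Ratio of target to recipe volume: 815 / 100 = 8.15.
glycerol: 0.288 g × (815 mL / 100 mL) = 2.347 g
folic acid: 0.485 mg × (815 mL / 100 mL) = 3.953 mg
L-leucine: 0.0614 g × (815 mL / 100 mL) = 0.50041 g = 500.410 mg
biotin: 0.0555 mg × (815 mL / 100 mL) = 0.452 mg
xylose: 1.76 g × (815 mL / 100 mL) = 14.344 g
sodium bicarbonate: 0.176 g × (815 mL / 100 mL) = 1.434 g

glycerol 2.347 g; folic acid 3.953 mg; L-leucine 500.410 mg; biotin 0.452 mg; xylose 14.344 g; sodium bicarbonate 1.434 g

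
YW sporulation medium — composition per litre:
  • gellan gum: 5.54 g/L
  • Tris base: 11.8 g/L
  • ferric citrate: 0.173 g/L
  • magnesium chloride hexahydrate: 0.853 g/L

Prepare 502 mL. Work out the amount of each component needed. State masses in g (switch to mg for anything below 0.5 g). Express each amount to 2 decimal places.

gellan gum 2.78 g; Tris base 5.92 g; ferric citrate 86.85 mg; magnesium chloride hexahydrate 428.21 mg

Working volume: 502 mL = 0.502 L.
gellan gum: 5.54 g/L × 0.502 L = 2.78 g
Tris base: 11.8 g/L × 0.502 L = 5.92 g
ferric citrate: 0.173 g/L × 0.502 L = 0.086846 g = 86.85 mg
magnesium chloride hexahydrate: 0.853 g/L × 0.502 L = 0.428206 g = 428.21 mg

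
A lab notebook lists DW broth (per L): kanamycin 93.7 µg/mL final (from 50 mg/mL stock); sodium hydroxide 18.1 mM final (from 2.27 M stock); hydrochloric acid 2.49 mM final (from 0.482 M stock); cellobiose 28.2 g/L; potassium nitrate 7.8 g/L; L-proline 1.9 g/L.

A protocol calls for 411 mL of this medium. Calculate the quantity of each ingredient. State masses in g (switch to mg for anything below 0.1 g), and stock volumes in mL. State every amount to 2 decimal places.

kanamycin 0.77 mL; sodium hydroxide 3.28 mL; hydrochloric acid 2.12 mL; cellobiose 11.59 g; potassium nitrate 3.21 g; L-proline 0.78 g

Working volume: 411 mL = 0.411 L.
kanamycin: V = C2·V2/C1 = 93.7 µg/mL × 411 mL ÷ 50000 µg/mL = 0.77 mL
sodium hydroxide: C1V1 = C2V2 → 18.1 mM × 411 mL ÷ 2270 mM = 3.28 mL
hydrochloric acid: C1V1 = C2V2 → 2.49 mM × 411 mL ÷ 482 mM = 2.12 mL
cellobiose: 28.2 g/L × 0.411 L = 11.59 g
potassium nitrate: 7.8 g/L × 0.411 L = 3.21 g
L-proline: 1.9 g/L × 0.411 L = 0.78 g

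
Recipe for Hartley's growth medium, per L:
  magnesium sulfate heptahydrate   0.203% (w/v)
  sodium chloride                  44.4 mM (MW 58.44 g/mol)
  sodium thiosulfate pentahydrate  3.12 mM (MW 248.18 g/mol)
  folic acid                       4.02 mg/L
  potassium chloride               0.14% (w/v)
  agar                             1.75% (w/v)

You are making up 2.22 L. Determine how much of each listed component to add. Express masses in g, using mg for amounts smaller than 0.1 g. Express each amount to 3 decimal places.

magnesium sulfate heptahydrate 4.507 g; sodium chloride 5.760 g; sodium thiosulfate pentahydrate 1.719 g; folic acid 8.924 mg; potassium chloride 3.108 g; agar 38.850 g

Scale factor relative to 1 L: 2.22.
magnesium sulfate heptahydrate: 0.203% w/v = 2.03 g/L → 2.03 × 2.22 L = 4.507 g
sodium chloride: 44.4 mmol/L × 58.44 g/mol × 2.22 L ÷ 1000 = 5.760 g
sodium thiosulfate pentahydrate: 3.12 mmol/L × 248.18 g/mol × 2.22 L ÷ 1000 = 1.719 g
folic acid: 4.02 mg/L × 2.22 L = 8.924 mg
potassium chloride: 0.14% w/v = 1.4 g/L → 1.4 × 2.22 L = 3.108 g
agar: 1.75% w/v = 17.5 g/L → 17.5 × 2.22 L = 38.850 g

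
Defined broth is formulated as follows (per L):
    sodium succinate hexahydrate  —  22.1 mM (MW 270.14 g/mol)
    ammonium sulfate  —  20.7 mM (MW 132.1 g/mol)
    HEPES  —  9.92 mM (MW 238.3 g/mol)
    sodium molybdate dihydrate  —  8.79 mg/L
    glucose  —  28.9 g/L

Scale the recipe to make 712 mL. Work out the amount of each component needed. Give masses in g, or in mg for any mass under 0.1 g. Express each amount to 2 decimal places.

Scale factor relative to 1 L: 0.712.
sodium succinate hexahydrate: 22.1 mmol/L × 270.14 g/mol × 0.712 L ÷ 1000 = 4.25 g
ammonium sulfate: 20.7 mmol/L × 132.1 g/mol × 0.712 L ÷ 1000 = 1.95 g
HEPES: 9.92 mmol/L × 238.3 g/mol × 0.712 L ÷ 1000 = 1.68 g
sodium molybdate dihydrate: 8.79 mg/L × 0.712 L = 6.26 mg
glucose: 28.9 g/L × 0.712 L = 20.58 g

sodium succinate hexahydrate 4.25 g; ammonium sulfate 1.95 g; HEPES 1.68 g; sodium molybdate dihydrate 6.26 mg; glucose 20.58 g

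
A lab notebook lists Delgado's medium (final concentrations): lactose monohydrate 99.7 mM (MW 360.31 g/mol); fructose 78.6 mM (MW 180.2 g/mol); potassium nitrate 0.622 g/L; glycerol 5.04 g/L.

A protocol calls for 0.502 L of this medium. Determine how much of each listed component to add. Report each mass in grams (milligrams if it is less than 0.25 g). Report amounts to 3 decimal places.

lactose monohydrate 18.033 g; fructose 7.110 g; potassium nitrate 0.312 g; glycerol 2.530 g

Scale factor relative to 1 L: 0.502.
lactose monohydrate: 99.7 mmol/L × 360.31 g/mol × 0.502 L ÷ 1000 = 18.033 g
fructose: 78.6 mmol/L × 180.2 g/mol × 0.502 L ÷ 1000 = 7.110 g
potassium nitrate: 0.622 g/L × 0.502 L = 0.312 g
glycerol: 5.04 g/L × 0.502 L = 2.530 g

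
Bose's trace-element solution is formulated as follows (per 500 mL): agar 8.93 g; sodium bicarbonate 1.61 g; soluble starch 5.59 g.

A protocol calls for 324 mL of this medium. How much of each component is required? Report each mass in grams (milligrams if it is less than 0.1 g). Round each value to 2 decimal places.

Scale factor = 324 mL / 500 mL = 0.648.
agar: 8.93 g × (324 mL / 500 mL) = 5.79 g
sodium bicarbonate: 1.61 g × (324 mL / 500 mL) = 1.04 g
soluble starch: 5.59 g × (324 mL / 500 mL) = 3.62 g

agar 5.79 g; sodium bicarbonate 1.04 g; soluble starch 3.62 g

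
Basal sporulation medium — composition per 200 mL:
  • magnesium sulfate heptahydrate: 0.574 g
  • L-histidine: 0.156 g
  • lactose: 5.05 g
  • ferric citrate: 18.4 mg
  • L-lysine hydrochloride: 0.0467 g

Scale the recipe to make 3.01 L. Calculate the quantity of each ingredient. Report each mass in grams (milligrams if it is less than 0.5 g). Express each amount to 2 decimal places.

magnesium sulfate heptahydrate 8.64 g; L-histidine 2.35 g; lactose 76.00 g; ferric citrate 276.92 mg; L-lysine hydrochloride 0.70 g

Scale factor = 3010 mL / 200 mL = 15.05.
magnesium sulfate heptahydrate: 0.574 g × (3010 mL / 200 mL) = 8.64 g
L-histidine: 0.156 g × (3010 mL / 200 mL) = 2.35 g
lactose: 5.05 g × (3010 mL / 200 mL) = 76.00 g
ferric citrate: 18.4 mg × (3010 mL / 200 mL) = 276.92 mg
L-lysine hydrochloride: 0.0467 g × (3010 mL / 200 mL) = 0.70 g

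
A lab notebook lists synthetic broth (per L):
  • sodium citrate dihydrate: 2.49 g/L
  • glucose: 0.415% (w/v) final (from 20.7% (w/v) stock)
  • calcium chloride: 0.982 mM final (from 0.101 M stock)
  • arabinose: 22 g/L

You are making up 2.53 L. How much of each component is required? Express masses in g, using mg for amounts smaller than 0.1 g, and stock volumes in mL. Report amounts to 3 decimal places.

sodium citrate dihydrate 6.300 g; glucose 50.722 mL; calcium chloride 24.599 mL; arabinose 55.660 g

Working volume: 2.53 L.
sodium citrate dihydrate: 2.49 g/L × 2.53 L = 6.300 g
glucose: V = C2·V2/C1 = 0.415% ÷ 20.7% × 2530 mL = 50.722 mL
calcium chloride: dilute stock: 0.982 mM × 2530 mL ÷ 101 mM = 24.599 mL
arabinose: 22 g/L × 2.53 L = 55.660 g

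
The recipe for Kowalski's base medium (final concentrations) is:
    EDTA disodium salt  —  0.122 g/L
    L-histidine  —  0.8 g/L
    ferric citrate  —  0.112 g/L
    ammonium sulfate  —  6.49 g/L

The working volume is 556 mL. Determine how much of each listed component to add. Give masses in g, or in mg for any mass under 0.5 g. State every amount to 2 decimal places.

EDTA disodium salt 67.83 mg; L-histidine 444.80 mg; ferric citrate 62.27 mg; ammonium sulfate 3.61 g

Target volume = 556 mL = 0.556 L.
EDTA disodium salt: 0.122 g/L × 0.556 L = 0.067832 g = 67.83 mg
L-histidine: 0.8 g/L × 0.556 L = 0.4448 g = 444.80 mg
ferric citrate: 0.112 g/L × 0.556 L = 0.062272 g = 62.27 mg
ammonium sulfate: 6.49 g/L × 0.556 L = 3.61 g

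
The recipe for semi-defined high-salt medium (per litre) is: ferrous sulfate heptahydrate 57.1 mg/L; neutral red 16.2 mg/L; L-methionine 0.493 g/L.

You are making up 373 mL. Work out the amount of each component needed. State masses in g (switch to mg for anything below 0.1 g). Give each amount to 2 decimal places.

Target volume = 373 mL = 0.373 L.
ferrous sulfate heptahydrate: 57.1 mg/L × 0.373 L = 21.30 mg
neutral red: 16.2 mg/L × 0.373 L = 6.04 mg
L-methionine: 0.493 g/L × 0.373 L = 0.18 g

ferrous sulfate heptahydrate 21.30 mg; neutral red 6.04 mg; L-methionine 0.18 g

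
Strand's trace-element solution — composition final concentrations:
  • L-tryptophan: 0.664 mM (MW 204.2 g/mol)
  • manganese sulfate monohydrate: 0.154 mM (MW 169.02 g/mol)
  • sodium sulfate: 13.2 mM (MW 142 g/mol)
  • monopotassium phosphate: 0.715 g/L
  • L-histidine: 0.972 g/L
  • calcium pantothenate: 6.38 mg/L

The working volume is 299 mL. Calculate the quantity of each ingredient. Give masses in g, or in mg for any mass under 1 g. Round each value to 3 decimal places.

Target volume = 299 mL = 0.299 L.
L-tryptophan: 0.664 mmol/L × 204.2 mg/mmol × 0.299 L = 40.541 mg
manganese sulfate monohydrate: 0.154 mmol/L × 169.02 mg/mmol × 0.299 L = 7.783 mg
sodium sulfate: 13.2 mmol/L × 142 mg/mmol × 0.299 L = 560.446 mg
monopotassium phosphate: 0.715 g/L × 0.299 L = 0.213785 g = 213.785 mg
L-histidine: 0.972 g/L × 0.299 L = 0.290628 g = 290.628 mg
calcium pantothenate: 6.38 mg/L × 0.299 L = 1.908 mg

L-tryptophan 40.541 mg; manganese sulfate monohydrate 7.783 mg; sodium sulfate 560.446 mg; monopotassium phosphate 213.785 mg; L-histidine 290.628 mg; calcium pantothenate 1.908 mg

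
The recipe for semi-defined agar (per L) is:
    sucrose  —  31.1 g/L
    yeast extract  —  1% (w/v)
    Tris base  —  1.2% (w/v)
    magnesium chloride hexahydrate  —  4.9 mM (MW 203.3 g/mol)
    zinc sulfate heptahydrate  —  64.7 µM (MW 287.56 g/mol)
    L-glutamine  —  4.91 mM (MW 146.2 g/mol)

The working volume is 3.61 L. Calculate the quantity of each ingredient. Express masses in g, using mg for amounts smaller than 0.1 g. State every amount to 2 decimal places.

Scale factor relative to 1 L: 3.61.
sucrose: 31.1 g/L × 3.61 L = 112.27 g
yeast extract: 1 g per 100 mL × 3610 mL ÷ 100 = 36.10 g
Tris base: 1.2% w/v = 12 g/L → 12 × 3.61 L = 43.32 g
magnesium chloride hexahydrate: 4.9 mmol/L × 203.3 g/mol × 3.61 L ÷ 1000 = 3.60 g
zinc sulfate heptahydrate: 64.7 µmol/L × 287.56 g/mol × 3.61 L ÷ 1000 = 67.16 mg
L-glutamine: 4.91 mmol/L × 146.2 g/mol × 3.61 L ÷ 1000 = 2.59 g

sucrose 112.27 g; yeast extract 36.10 g; Tris base 43.32 g; magnesium chloride hexahydrate 3.60 g; zinc sulfate heptahydrate 67.16 mg; L-glutamine 2.59 g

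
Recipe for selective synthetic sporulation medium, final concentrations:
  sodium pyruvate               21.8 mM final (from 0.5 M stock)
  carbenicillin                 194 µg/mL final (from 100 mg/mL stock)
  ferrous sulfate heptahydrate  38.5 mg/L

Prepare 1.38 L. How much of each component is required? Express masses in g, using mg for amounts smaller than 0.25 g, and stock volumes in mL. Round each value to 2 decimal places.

Scale factor relative to 1 L: 1.38.
sodium pyruvate: V = C2·V2/C1 = 21.8 mM × 1380 mL ÷ 500 mM = 60.17 mL
carbenicillin: C1V1 = C2V2 → 194 µg/mL × 1380 mL ÷ 100000 µg/mL = 2.68 mL
ferrous sulfate heptahydrate: 38.5 mg/L × 1.38 L = 53.13 mg

sodium pyruvate 60.17 mL; carbenicillin 2.68 mL; ferrous sulfate heptahydrate 53.13 mg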